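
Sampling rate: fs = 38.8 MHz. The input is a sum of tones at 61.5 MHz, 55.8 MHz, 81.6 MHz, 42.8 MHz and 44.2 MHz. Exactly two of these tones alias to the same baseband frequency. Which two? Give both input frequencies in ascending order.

fs/2 = 19.4 MHz.
61.5 MHz mod fs = 22.7 MHz.
22.7 MHz > fs/2 = 19.4 MHz, folds to fs − 22.7 MHz = 16.1 MHz.
55.8 MHz mod fs = 17 MHz.
17 MHz ≤ fs/2 = 19.4 MHz, appears at 17 MHz.
81.6 MHz mod fs = 4 MHz.
4 MHz ≤ fs/2 = 19.4 MHz, appears at 4 MHz.
42.8 MHz mod fs = 4 MHz.
4 MHz ≤ fs/2 = 19.4 MHz, appears at 4 MHz.
44.2 MHz mod fs = 5.4 MHz.
5.4 MHz ≤ fs/2 = 19.4 MHz, appears at 5.4 MHz.
42.8 MHz and 81.6 MHz both map to 4 MHz.

42.8 MHz, 81.6 MHz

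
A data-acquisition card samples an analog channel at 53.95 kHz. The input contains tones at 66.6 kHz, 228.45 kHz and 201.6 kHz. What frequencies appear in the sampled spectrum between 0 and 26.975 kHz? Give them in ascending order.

12.65 kHz, 14.2 kHz

fs/2 = 26.975 kHz.
66.6 kHz mod fs = 12.65 kHz.
12.65 kHz ≤ fs/2 = 26.975 kHz, appears at 12.65 kHz.
228.45 kHz mod fs = 12.65 kHz.
12.65 kHz ≤ fs/2 = 26.975 kHz, appears at 12.65 kHz.
201.6 kHz mod fs = 39.75 kHz.
39.75 kHz > fs/2 = 26.975 kHz, folds to fs − 39.75 kHz = 14.2 kHz.
Distinct values: {12.65 kHz, 14.2 kHz}.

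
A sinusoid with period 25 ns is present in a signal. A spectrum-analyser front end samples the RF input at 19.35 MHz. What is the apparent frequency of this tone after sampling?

1.3 MHz

T = 25 ns → f = 1/T = 40 MHz.
40 MHz mod fs = 1.3 MHz.
1.3 MHz ≤ fs/2 = 9.675 MHz, appears at 1.3 MHz.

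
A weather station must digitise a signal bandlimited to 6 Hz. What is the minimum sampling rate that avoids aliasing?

12 Hz

Nyquist rate = 2 × 6 Hz = 12 Hz.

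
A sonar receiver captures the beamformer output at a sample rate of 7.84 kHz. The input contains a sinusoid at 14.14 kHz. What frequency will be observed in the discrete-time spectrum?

1.54 kHz

14.14 kHz mod fs = 6.3 kHz.
6.3 kHz > fs/2 = 3.92 kHz, folds to fs − 6.3 kHz = 1.54 kHz.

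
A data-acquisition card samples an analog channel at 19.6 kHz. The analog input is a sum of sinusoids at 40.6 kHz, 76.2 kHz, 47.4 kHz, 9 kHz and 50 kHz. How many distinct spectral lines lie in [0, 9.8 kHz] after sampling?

fs/2 = 9.8 kHz.
40.6 kHz mod fs = 1.4 kHz.
1.4 kHz ≤ fs/2 = 9.8 kHz, appears at 1.4 kHz.
76.2 kHz mod fs = 17.4 kHz.
17.4 kHz > fs/2 = 9.8 kHz, folds to fs − 17.4 kHz = 2.2 kHz.
47.4 kHz mod fs = 8.2 kHz.
8.2 kHz ≤ fs/2 = 9.8 kHz, appears at 8.2 kHz.
9 kHz ≤ fs/2 = 9.8 kHz, passes unchanged.
50 kHz mod fs = 10.8 kHz.
10.8 kHz > fs/2 = 9.8 kHz, folds to fs − 10.8 kHz = 8.8 kHz.
Distinct values: {1.4 kHz, 2.2 kHz, 8.2 kHz, 8.8 kHz, 9 kHz} → 5.

5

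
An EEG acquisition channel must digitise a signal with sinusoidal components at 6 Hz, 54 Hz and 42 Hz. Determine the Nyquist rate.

Highest-frequency component: 54 Hz.
Nyquist rate = 2 × 54 Hz = 108 Hz.

108 Hz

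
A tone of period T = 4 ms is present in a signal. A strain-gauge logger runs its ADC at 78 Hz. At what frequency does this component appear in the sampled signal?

T = 4 ms → f = 1/T = 250 Hz.
250 Hz mod fs = 16 Hz.
16 Hz ≤ fs/2 = 39 Hz, appears at 16 Hz.

16 Hz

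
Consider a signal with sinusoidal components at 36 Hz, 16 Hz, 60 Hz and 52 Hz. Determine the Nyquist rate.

120 Hz

Highest-frequency component: 60 Hz.
Nyquist rate = 2 × 60 Hz = 120 Hz.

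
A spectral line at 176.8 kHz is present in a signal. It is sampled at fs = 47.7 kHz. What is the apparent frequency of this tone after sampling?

14 kHz

176.8 kHz mod fs = 33.7 kHz.
33.7 kHz > fs/2 = 23.85 kHz, folds to fs − 33.7 kHz = 14 kHz.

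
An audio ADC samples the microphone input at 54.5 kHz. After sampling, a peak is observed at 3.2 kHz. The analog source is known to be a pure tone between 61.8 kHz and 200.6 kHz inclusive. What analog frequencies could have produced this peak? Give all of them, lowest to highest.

Frequencies that alias to 3.2 kHz are k·fs ± 3.2 kHz for integer k ≥ 0.
k=0: 3.2 kHz.
k=1: 51.3 kHz, 57.7 kHz.
k=2: 105.8 kHz, 112.2 kHz.
k=3: 160.3 kHz, 166.7 kHz.
k=4: 214.8 kHz, 221.2 kHz.
Within [61.8 kHz, 200.6 kHz]: 105.8 kHz, 112.2 kHz, 160.3 kHz, 166.7 kHz.

105.8 kHz, 112.2 kHz, 160.3 kHz, 166.7 kHz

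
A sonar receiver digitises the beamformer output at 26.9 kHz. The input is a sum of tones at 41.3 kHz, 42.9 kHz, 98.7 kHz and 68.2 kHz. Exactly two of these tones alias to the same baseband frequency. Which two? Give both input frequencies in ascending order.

fs/2 = 13.45 kHz.
41.3 kHz mod fs = 14.4 kHz.
14.4 kHz > fs/2 = 13.45 kHz, folds to fs − 14.4 kHz = 12.5 kHz.
42.9 kHz mod fs = 16 kHz.
16 kHz > fs/2 = 13.45 kHz, folds to fs − 16 kHz = 10.9 kHz.
98.7 kHz mod fs = 18 kHz.
18 kHz > fs/2 = 13.45 kHz, folds to fs − 18 kHz = 8.9 kHz.
68.2 kHz mod fs = 14.4 kHz.
14.4 kHz > fs/2 = 13.45 kHz, folds to fs − 14.4 kHz = 12.5 kHz.
41.3 kHz and 68.2 kHz both map to 12.5 kHz.

41.3 kHz, 68.2 kHz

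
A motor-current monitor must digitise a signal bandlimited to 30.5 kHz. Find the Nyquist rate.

61 kHz

Nyquist rate = 2 × 30.5 kHz = 61 kHz.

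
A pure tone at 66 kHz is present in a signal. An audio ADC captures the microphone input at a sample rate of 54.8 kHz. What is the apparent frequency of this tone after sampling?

11.2 kHz

66 kHz mod fs = 11.2 kHz.
11.2 kHz ≤ fs/2 = 27.4 kHz, appears at 11.2 kHz.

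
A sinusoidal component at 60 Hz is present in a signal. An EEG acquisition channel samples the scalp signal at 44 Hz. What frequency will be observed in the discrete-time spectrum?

16 Hz

60 Hz mod fs = 16 Hz.
16 Hz ≤ fs/2 = 22 Hz, appears at 16 Hz.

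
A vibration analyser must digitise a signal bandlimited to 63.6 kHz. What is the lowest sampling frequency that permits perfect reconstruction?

127.2 kHz

Nyquist rate = 2 × 63.6 kHz = 127.2 kHz.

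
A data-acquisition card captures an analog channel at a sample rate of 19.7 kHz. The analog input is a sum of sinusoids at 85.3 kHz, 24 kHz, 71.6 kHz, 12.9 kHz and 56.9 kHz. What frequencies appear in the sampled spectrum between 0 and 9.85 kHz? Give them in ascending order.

fs/2 = 9.85 kHz.
85.3 kHz mod fs = 6.5 kHz.
6.5 kHz ≤ fs/2 = 9.85 kHz, appears at 6.5 kHz.
24 kHz mod fs = 4.3 kHz.
4.3 kHz ≤ fs/2 = 9.85 kHz, appears at 4.3 kHz.
71.6 kHz mod fs = 12.5 kHz.
12.5 kHz > fs/2 = 9.85 kHz, folds to fs − 12.5 kHz = 7.2 kHz.
12.9 kHz > fs/2 = 9.85 kHz, folds to fs − 12.9 kHz = 6.8 kHz.
56.9 kHz mod fs = 17.5 kHz.
17.5 kHz > fs/2 = 9.85 kHz, folds to fs − 17.5 kHz = 2.2 kHz.
Distinct values: {2.2 kHz, 4.3 kHz, 6.5 kHz, 6.8 kHz, 7.2 kHz}.

2.2 kHz, 4.3 kHz, 6.5 kHz, 6.8 kHz, 7.2 kHz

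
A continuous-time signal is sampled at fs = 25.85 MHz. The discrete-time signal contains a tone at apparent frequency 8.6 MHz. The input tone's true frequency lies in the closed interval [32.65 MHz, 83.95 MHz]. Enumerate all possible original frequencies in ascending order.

Frequencies that alias to 8.6 MHz are k·fs ± 8.6 MHz for integer k ≥ 0.
k=0: 8.6 MHz.
k=1: 17.25 MHz, 34.45 MHz.
k=2: 43.1 MHz, 60.3 MHz.
k=3: 68.95 MHz, 86.15 MHz.
k=4: 94.8 MHz, 112 MHz.
Within [32.65 MHz, 83.95 MHz]: 34.45 MHz, 43.1 MHz, 60.3 MHz, 68.95 MHz.

34.45 MHz, 43.1 MHz, 60.3 MHz, 68.95 MHz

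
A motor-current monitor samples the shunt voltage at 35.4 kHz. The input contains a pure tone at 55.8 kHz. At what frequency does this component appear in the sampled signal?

55.8 kHz mod fs = 20.4 kHz.
20.4 kHz > fs/2 = 17.7 kHz, folds to fs − 20.4 kHz = 15 kHz.

15 kHz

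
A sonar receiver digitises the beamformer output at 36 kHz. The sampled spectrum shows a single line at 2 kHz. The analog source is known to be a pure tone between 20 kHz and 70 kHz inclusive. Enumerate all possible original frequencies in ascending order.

34 kHz, 38 kHz, 70 kHz

Frequencies that alias to 2 kHz are k·fs ± 2 kHz for integer k ≥ 0.
k=0: 2 kHz.
k=1: 34 kHz, 38 kHz.
k=2: 70 kHz, 74 kHz.
k=3: 106 kHz, 110 kHz.
Within [20 kHz, 70 kHz]: 34 kHz, 38 kHz, 70 kHz.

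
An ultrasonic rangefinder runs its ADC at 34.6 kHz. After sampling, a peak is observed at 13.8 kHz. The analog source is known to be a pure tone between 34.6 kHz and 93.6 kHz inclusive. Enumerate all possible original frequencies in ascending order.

48.4 kHz, 55.4 kHz, 83 kHz, 90 kHz

Frequencies that alias to 13.8 kHz are k·fs ± 13.8 kHz for integer k ≥ 0.
k=0: 13.8 kHz.
k=1: 20.8 kHz, 48.4 kHz.
k=2: 55.4 kHz, 83 kHz.
k=3: 90 kHz, 117.6 kHz.
k=4: 124.6 kHz, 152.2 kHz.
Within [34.6 kHz, 93.6 kHz]: 48.4 kHz, 55.4 kHz, 83 kHz, 90 kHz.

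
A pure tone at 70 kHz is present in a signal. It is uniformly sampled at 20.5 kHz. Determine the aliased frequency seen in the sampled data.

8.5 kHz

70 kHz mod fs = 8.5 kHz.
8.5 kHz ≤ fs/2 = 10.25 kHz, appears at 8.5 kHz.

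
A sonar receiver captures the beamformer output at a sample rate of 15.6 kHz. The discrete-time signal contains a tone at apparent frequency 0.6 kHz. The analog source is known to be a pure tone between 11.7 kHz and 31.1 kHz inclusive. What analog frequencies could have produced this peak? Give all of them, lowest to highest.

15 kHz, 16.2 kHz, 30.6 kHz

Frequencies that alias to 0.6 kHz are k·fs ± 0.6 kHz for integer k ≥ 0.
k=0: 0.6 kHz.
k=1: 15 kHz, 16.2 kHz.
k=2: 30.6 kHz, 31.8 kHz.
k=3: 46.2 kHz, 47.4 kHz.
Within [11.7 kHz, 31.1 kHz]: 15 kHz, 16.2 kHz, 30.6 kHz.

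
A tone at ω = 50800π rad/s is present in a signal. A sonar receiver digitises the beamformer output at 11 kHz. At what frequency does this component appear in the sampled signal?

ω = 50800π rad/s → f = ω/(2π) = 25400 Hz = 25.4 kHz.
25.4 kHz mod fs = 3.4 kHz.
3.4 kHz ≤ fs/2 = 5.5 kHz, appears at 3.4 kHz.

3.4 kHz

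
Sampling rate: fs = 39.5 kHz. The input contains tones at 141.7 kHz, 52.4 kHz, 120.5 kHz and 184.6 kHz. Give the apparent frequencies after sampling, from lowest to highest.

2 kHz, 12.9 kHz, 16.3 kHz

fs/2 = 19.75 kHz.
141.7 kHz mod fs = 23.2 kHz.
23.2 kHz > fs/2 = 19.75 kHz, folds to fs − 23.2 kHz = 16.3 kHz.
52.4 kHz mod fs = 12.9 kHz.
12.9 kHz ≤ fs/2 = 19.75 kHz, appears at 12.9 kHz.
120.5 kHz mod fs = 2 kHz.
2 kHz ≤ fs/2 = 19.75 kHz, appears at 2 kHz.
184.6 kHz mod fs = 26.6 kHz.
26.6 kHz > fs/2 = 19.75 kHz, folds to fs − 26.6 kHz = 12.9 kHz.
Distinct values: {2 kHz, 12.9 kHz, 16.3 kHz}.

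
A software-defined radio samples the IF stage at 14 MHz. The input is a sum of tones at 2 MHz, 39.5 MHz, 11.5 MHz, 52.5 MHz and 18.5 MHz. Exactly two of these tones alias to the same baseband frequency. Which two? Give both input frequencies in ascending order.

fs/2 = 7 MHz.
2 MHz ≤ fs/2 = 7 MHz, passes unchanged.
39.5 MHz mod fs = 11.5 MHz.
11.5 MHz > fs/2 = 7 MHz, folds to fs − 11.5 MHz = 2.5 MHz.
11.5 MHz > fs/2 = 7 MHz, folds to fs − 11.5 MHz = 2.5 MHz.
52.5 MHz mod fs = 10.5 MHz.
10.5 MHz > fs/2 = 7 MHz, folds to fs − 10.5 MHz = 3.5 MHz.
18.5 MHz mod fs = 4.5 MHz.
4.5 MHz ≤ fs/2 = 7 MHz, appears at 4.5 MHz.
11.5 MHz and 39.5 MHz both map to 2.5 MHz.

11.5 MHz, 39.5 MHz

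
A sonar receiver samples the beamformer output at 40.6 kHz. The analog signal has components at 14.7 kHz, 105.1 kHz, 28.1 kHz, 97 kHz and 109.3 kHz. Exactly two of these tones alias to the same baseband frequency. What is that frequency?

fs/2 = 20.3 kHz.
14.7 kHz ≤ fs/2 = 20.3 kHz, passes unchanged.
105.1 kHz mod fs = 23.9 kHz.
23.9 kHz > fs/2 = 20.3 kHz, folds to fs − 23.9 kHz = 16.7 kHz.
28.1 kHz > fs/2 = 20.3 kHz, folds to fs − 28.1 kHz = 12.5 kHz.
97 kHz mod fs = 15.8 kHz.
15.8 kHz ≤ fs/2 = 20.3 kHz, appears at 15.8 kHz.
109.3 kHz mod fs = 28.1 kHz.
28.1 kHz > fs/2 = 20.3 kHz, folds to fs − 28.1 kHz = 12.5 kHz.
28.1 kHz and 109.3 kHz both map to 12.5 kHz.

12.5 kHz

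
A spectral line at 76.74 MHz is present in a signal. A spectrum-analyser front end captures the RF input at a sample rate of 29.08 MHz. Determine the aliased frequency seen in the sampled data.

76.74 MHz mod fs = 18.58 MHz.
18.58 MHz > fs/2 = 14.54 MHz, folds to fs − 18.58 MHz = 10.5 MHz.

10.5 MHz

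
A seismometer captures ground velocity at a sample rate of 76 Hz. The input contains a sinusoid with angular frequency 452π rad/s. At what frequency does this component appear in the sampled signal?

ω = 452π rad/s → f = ω/(2π) = 226 Hz.
226 Hz mod fs = 74 Hz.
74 Hz > fs/2 = 38 Hz, folds to fs − 74 Hz = 2 Hz.

2 Hz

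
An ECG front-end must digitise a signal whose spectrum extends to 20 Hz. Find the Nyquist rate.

40 Hz

Nyquist rate = 2 × 20 Hz = 40 Hz.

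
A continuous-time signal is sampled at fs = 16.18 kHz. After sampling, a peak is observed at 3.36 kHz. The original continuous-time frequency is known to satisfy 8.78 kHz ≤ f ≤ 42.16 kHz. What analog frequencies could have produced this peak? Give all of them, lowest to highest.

12.82 kHz, 19.54 kHz, 29 kHz, 35.72 kHz

Frequencies that alias to 3.36 kHz are k·fs ± 3.36 kHz for integer k ≥ 0.
k=0: 3.36 kHz.
k=1: 12.82 kHz, 19.54 kHz.
k=2: 29 kHz, 35.72 kHz.
k=3: 45.18 kHz, 51.9 kHz.
Within [8.78 kHz, 42.16 kHz]: 12.82 kHz, 19.54 kHz, 29 kHz, 35.72 kHz.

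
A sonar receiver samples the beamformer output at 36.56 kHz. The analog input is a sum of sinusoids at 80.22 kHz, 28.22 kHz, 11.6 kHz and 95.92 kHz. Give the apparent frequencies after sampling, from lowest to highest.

fs/2 = 18.28 kHz.
80.22 kHz mod fs = 7.1 kHz.
7.1 kHz ≤ fs/2 = 18.28 kHz, appears at 7.1 kHz.
28.22 kHz > fs/2 = 18.28 kHz, folds to fs − 28.22 kHz = 8.34 kHz.
11.6 kHz ≤ fs/2 = 18.28 kHz, passes unchanged.
95.92 kHz mod fs = 22.8 kHz.
22.8 kHz > fs/2 = 18.28 kHz, folds to fs − 22.8 kHz = 13.76 kHz.
Distinct values: {7.1 kHz, 8.34 kHz, 11.6 kHz, 13.76 kHz}.

7.1 kHz, 8.34 kHz, 11.6 kHz, 13.76 kHz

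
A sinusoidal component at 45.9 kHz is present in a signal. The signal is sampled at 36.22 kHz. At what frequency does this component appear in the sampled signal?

45.9 kHz mod fs = 9.68 kHz.
9.68 kHz ≤ fs/2 = 18.11 kHz, appears at 9.68 kHz.

9.68 kHz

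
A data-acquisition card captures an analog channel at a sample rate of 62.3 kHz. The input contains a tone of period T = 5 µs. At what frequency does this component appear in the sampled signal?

T = 5 µs → f = 1/T = 200 kHz.
200 kHz mod fs = 13.1 kHz.
13.1 kHz ≤ fs/2 = 31.15 kHz, appears at 13.1 kHz.

13.1 kHz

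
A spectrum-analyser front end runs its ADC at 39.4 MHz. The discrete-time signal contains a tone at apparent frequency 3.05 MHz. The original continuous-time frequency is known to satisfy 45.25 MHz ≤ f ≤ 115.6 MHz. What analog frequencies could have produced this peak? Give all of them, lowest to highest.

75.75 MHz, 81.85 MHz, 115.15 MHz

Frequencies that alias to 3.05 MHz are k·fs ± 3.05 MHz for integer k ≥ 0.
k=0: 3.05 MHz.
k=1: 36.35 MHz, 42.45 MHz.
k=2: 75.75 MHz, 81.85 MHz.
k=3: 115.15 MHz, 121.25 MHz.
k=4: 154.55 MHz, 160.65 MHz.
Within [45.25 MHz, 115.6 MHz]: 75.75 MHz, 81.85 MHz, 115.15 MHz.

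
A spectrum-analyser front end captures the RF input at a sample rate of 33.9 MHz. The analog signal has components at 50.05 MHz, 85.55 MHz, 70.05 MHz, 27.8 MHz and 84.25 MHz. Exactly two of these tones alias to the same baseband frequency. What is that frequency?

16.15 MHz

fs/2 = 16.95 MHz.
50.05 MHz mod fs = 16.15 MHz.
16.15 MHz ≤ fs/2 = 16.95 MHz, appears at 16.15 MHz.
85.55 MHz mod fs = 17.75 MHz.
17.75 MHz > fs/2 = 16.95 MHz, folds to fs − 17.75 MHz = 16.15 MHz.
70.05 MHz mod fs = 2.25 MHz.
2.25 MHz ≤ fs/2 = 16.95 MHz, appears at 2.25 MHz.
27.8 MHz > fs/2 = 16.95 MHz, folds to fs − 27.8 MHz = 6.1 MHz.
84.25 MHz mod fs = 16.45 MHz.
16.45 MHz ≤ fs/2 = 16.95 MHz, appears at 16.45 MHz.
50.05 MHz and 85.55 MHz both map to 16.15 MHz.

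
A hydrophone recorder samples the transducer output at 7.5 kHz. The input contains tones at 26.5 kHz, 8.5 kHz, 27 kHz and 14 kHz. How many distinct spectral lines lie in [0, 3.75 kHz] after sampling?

fs/2 = 3.75 kHz.
26.5 kHz mod fs = 4 kHz.
4 kHz > fs/2 = 3.75 kHz, folds to fs − 4 kHz = 3.5 kHz.
8.5 kHz mod fs = 1 kHz.
1 kHz ≤ fs/2 = 3.75 kHz, appears at 1 kHz.
27 kHz mod fs = 4.5 kHz.
4.5 kHz > fs/2 = 3.75 kHz, folds to fs − 4.5 kHz = 3 kHz.
14 kHz mod fs = 6.5 kHz.
6.5 kHz > fs/2 = 3.75 kHz, folds to fs − 6.5 kHz = 1 kHz.
Distinct values: {1 kHz, 3 kHz, 3.5 kHz} → 3.

3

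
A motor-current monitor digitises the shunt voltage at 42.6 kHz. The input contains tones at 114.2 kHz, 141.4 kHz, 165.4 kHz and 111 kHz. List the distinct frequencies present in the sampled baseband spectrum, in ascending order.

5 kHz, 13.6 kHz, 16.8 kHz

fs/2 = 21.3 kHz.
114.2 kHz mod fs = 29 kHz.
29 kHz > fs/2 = 21.3 kHz, folds to fs − 29 kHz = 13.6 kHz.
141.4 kHz mod fs = 13.6 kHz.
13.6 kHz ≤ fs/2 = 21.3 kHz, appears at 13.6 kHz.
165.4 kHz mod fs = 37.6 kHz.
37.6 kHz > fs/2 = 21.3 kHz, folds to fs − 37.6 kHz = 5 kHz.
111 kHz mod fs = 25.8 kHz.
25.8 kHz > fs/2 = 21.3 kHz, folds to fs − 25.8 kHz = 16.8 kHz.
Distinct values: {5 kHz, 13.6 kHz, 16.8 kHz}.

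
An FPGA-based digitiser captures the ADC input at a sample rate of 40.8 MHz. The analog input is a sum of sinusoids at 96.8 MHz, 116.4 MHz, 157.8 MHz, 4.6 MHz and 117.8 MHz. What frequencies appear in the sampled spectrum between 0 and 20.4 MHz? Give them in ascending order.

4.6 MHz, 5.4 MHz, 6 MHz, 15.2 MHz

fs/2 = 20.4 MHz.
96.8 MHz mod fs = 15.2 MHz.
15.2 MHz ≤ fs/2 = 20.4 MHz, appears at 15.2 MHz.
116.4 MHz mod fs = 34.8 MHz.
34.8 MHz > fs/2 = 20.4 MHz, folds to fs − 34.8 MHz = 6 MHz.
157.8 MHz mod fs = 35.4 MHz.
35.4 MHz > fs/2 = 20.4 MHz, folds to fs − 35.4 MHz = 5.4 MHz.
4.6 MHz ≤ fs/2 = 20.4 MHz, passes unchanged.
117.8 MHz mod fs = 36.2 MHz.
36.2 MHz > fs/2 = 20.4 MHz, folds to fs − 36.2 MHz = 4.6 MHz.
Distinct values: {4.6 MHz, 5.4 MHz, 6 MHz, 15.2 MHz}.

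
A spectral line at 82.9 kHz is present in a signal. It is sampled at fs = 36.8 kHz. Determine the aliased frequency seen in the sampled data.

82.9 kHz mod fs = 9.3 kHz.
9.3 kHz ≤ fs/2 = 18.4 kHz, appears at 9.3 kHz.

9.3 kHz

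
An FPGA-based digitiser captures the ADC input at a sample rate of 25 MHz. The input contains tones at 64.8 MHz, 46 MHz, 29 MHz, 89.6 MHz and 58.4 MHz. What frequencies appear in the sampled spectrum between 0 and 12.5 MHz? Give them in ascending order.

4 MHz, 8.4 MHz, 10.2 MHz, 10.4 MHz

fs/2 = 12.5 MHz.
64.8 MHz mod fs = 14.8 MHz.
14.8 MHz > fs/2 = 12.5 MHz, folds to fs − 14.8 MHz = 10.2 MHz.
46 MHz mod fs = 21 MHz.
21 MHz > fs/2 = 12.5 MHz, folds to fs − 21 MHz = 4 MHz.
29 MHz mod fs = 4 MHz.
4 MHz ≤ fs/2 = 12.5 MHz, appears at 4 MHz.
89.6 MHz mod fs = 14.6 MHz.
14.6 MHz > fs/2 = 12.5 MHz, folds to fs − 14.6 MHz = 10.4 MHz.
58.4 MHz mod fs = 8.4 MHz.
8.4 MHz ≤ fs/2 = 12.5 MHz, appears at 8.4 MHz.
Distinct values: {4 MHz, 8.4 MHz, 10.2 MHz, 10.4 MHz}.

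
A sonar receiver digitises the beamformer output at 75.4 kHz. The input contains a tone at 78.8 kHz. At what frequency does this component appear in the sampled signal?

78.8 kHz mod fs = 3.4 kHz.
3.4 kHz ≤ fs/2 = 37.7 kHz, appears at 3.4 kHz.

3.4 kHz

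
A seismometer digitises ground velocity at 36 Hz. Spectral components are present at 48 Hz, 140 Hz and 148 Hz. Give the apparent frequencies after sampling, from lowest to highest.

fs/2 = 18 Hz.
48 Hz mod fs = 12 Hz.
12 Hz ≤ fs/2 = 18 Hz, appears at 12 Hz.
140 Hz mod fs = 32 Hz.
32 Hz > fs/2 = 18 Hz, folds to fs − 32 Hz = 4 Hz.
148 Hz mod fs = 4 Hz.
4 Hz ≤ fs/2 = 18 Hz, appears at 4 Hz.
Distinct values: {4 Hz, 12 Hz}.

4 Hz, 12 Hz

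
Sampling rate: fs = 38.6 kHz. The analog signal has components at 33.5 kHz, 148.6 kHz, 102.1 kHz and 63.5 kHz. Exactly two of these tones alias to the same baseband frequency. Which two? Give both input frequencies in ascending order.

fs/2 = 19.3 kHz.
33.5 kHz > fs/2 = 19.3 kHz, folds to fs − 33.5 kHz = 5.1 kHz.
148.6 kHz mod fs = 32.8 kHz.
32.8 kHz > fs/2 = 19.3 kHz, folds to fs − 32.8 kHz = 5.8 kHz.
102.1 kHz mod fs = 24.9 kHz.
24.9 kHz > fs/2 = 19.3 kHz, folds to fs − 24.9 kHz = 13.7 kHz.
63.5 kHz mod fs = 24.9 kHz.
24.9 kHz > fs/2 = 19.3 kHz, folds to fs − 24.9 kHz = 13.7 kHz.
63.5 kHz and 102.1 kHz both map to 13.7 kHz.

63.5 kHz, 102.1 kHz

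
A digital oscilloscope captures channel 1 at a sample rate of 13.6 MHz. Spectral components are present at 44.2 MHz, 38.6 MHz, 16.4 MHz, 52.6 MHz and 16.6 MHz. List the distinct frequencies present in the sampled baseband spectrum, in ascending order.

1.8 MHz, 2.2 MHz, 2.8 MHz, 3 MHz, 3.4 MHz

fs/2 = 6.8 MHz.
44.2 MHz mod fs = 3.4 MHz.
3.4 MHz ≤ fs/2 = 6.8 MHz, appears at 3.4 MHz.
38.6 MHz mod fs = 11.4 MHz.
11.4 MHz > fs/2 = 6.8 MHz, folds to fs − 11.4 MHz = 2.2 MHz.
16.4 MHz mod fs = 2.8 MHz.
2.8 MHz ≤ fs/2 = 6.8 MHz, appears at 2.8 MHz.
52.6 MHz mod fs = 11.8 MHz.
11.8 MHz > fs/2 = 6.8 MHz, folds to fs − 11.8 MHz = 1.8 MHz.
16.6 MHz mod fs = 3 MHz.
3 MHz ≤ fs/2 = 6.8 MHz, appears at 3 MHz.
Distinct values: {1.8 MHz, 2.2 MHz, 2.8 MHz, 3 MHz, 3.4 MHz}.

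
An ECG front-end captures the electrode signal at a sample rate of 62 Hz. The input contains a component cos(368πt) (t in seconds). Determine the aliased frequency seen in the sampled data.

2 Hz

ω = 368π rad/s → f = ω/(2π) = 184 Hz.
184 Hz mod fs = 60 Hz.
60 Hz > fs/2 = 31 Hz, folds to fs − 60 Hz = 2 Hz.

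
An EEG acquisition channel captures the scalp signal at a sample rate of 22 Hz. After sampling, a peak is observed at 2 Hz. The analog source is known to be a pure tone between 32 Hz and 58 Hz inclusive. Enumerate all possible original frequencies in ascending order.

Frequencies that alias to 2 Hz are k·fs ± 2 Hz for integer k ≥ 0.
k=0: 2 Hz.
k=1: 20 Hz, 24 Hz.
k=2: 42 Hz, 46 Hz.
k=3: 64 Hz, 68 Hz.
Within [32 Hz, 58 Hz]: 42 Hz, 46 Hz.

42 Hz, 46 Hz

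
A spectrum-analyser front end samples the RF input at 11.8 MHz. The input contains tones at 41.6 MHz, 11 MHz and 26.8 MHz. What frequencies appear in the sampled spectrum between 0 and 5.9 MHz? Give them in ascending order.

0.8 MHz, 3.2 MHz, 5.6 MHz

fs/2 = 5.9 MHz.
41.6 MHz mod fs = 6.2 MHz.
6.2 MHz > fs/2 = 5.9 MHz, folds to fs − 6.2 MHz = 5.6 MHz.
11 MHz > fs/2 = 5.9 MHz, folds to fs − 11 MHz = 0.8 MHz.
26.8 MHz mod fs = 3.2 MHz.
3.2 MHz ≤ fs/2 = 5.9 MHz, appears at 3.2 MHz.
Distinct values: {0.8 MHz, 3.2 MHz, 5.6 MHz}.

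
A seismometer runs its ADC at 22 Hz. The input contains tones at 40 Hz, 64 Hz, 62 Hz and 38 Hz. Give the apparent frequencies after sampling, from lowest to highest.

2 Hz, 4 Hz, 6 Hz

fs/2 = 11 Hz.
40 Hz mod fs = 18 Hz.
18 Hz > fs/2 = 11 Hz, folds to fs − 18 Hz = 4 Hz.
64 Hz mod fs = 20 Hz.
20 Hz > fs/2 = 11 Hz, folds to fs − 20 Hz = 2 Hz.
62 Hz mod fs = 18 Hz.
18 Hz > fs/2 = 11 Hz, folds to fs − 18 Hz = 4 Hz.
38 Hz mod fs = 16 Hz.
16 Hz > fs/2 = 11 Hz, folds to fs − 16 Hz = 6 Hz.
Distinct values: {2 Hz, 4 Hz, 6 Hz}.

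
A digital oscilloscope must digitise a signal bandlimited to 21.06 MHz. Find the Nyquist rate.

42.12 MHz

Nyquist rate = 2 × 21.06 MHz = 42.12 MHz.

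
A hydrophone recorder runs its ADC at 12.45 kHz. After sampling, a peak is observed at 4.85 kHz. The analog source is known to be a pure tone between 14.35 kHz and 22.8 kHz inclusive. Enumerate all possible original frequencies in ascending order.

17.3 kHz, 20.05 kHz

Frequencies that alias to 4.85 kHz are k·fs ± 4.85 kHz for integer k ≥ 0.
k=0: 4.85 kHz.
k=1: 7.6 kHz, 17.3 kHz.
k=2: 20.05 kHz, 29.75 kHz.
k=3: 32.5 kHz, 42.2 kHz.
Within [14.35 kHz, 22.8 kHz]: 17.3 kHz, 20.05 kHz.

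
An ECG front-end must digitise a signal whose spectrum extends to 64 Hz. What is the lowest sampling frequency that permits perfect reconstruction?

Nyquist rate = 2 × 64 Hz = 128 Hz.

128 Hz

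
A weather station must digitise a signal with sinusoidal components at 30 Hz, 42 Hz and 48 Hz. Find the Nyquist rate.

96 Hz

Highest-frequency component: 48 Hz.
Nyquist rate = 2 × 48 Hz = 96 Hz.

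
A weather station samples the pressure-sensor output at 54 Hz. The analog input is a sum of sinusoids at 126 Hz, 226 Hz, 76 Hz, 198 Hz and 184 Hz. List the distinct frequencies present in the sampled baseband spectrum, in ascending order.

fs/2 = 27 Hz.
126 Hz mod fs = 18 Hz.
18 Hz ≤ fs/2 = 27 Hz, appears at 18 Hz.
226 Hz mod fs = 10 Hz.
10 Hz ≤ fs/2 = 27 Hz, appears at 10 Hz.
76 Hz mod fs = 22 Hz.
22 Hz ≤ fs/2 = 27 Hz, appears at 22 Hz.
198 Hz mod fs = 36 Hz.
36 Hz > fs/2 = 27 Hz, folds to fs − 36 Hz = 18 Hz.
184 Hz mod fs = 22 Hz.
22 Hz ≤ fs/2 = 27 Hz, appears at 22 Hz.
Distinct values: {10 Hz, 18 Hz, 22 Hz}.

10 Hz, 18 Hz, 22 Hz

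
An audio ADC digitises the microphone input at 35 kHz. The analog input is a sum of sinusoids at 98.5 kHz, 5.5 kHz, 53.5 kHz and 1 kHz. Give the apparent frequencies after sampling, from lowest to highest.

fs/2 = 17.5 kHz.
98.5 kHz mod fs = 28.5 kHz.
28.5 kHz > fs/2 = 17.5 kHz, folds to fs − 28.5 kHz = 6.5 kHz.
5.5 kHz ≤ fs/2 = 17.5 kHz, passes unchanged.
53.5 kHz mod fs = 18.5 kHz.
18.5 kHz > fs/2 = 17.5 kHz, folds to fs − 18.5 kHz = 16.5 kHz.
1 kHz ≤ fs/2 = 17.5 kHz, passes unchanged.
Distinct values: {1 kHz, 5.5 kHz, 6.5 kHz, 16.5 kHz}.

1 kHz, 5.5 kHz, 6.5 kHz, 16.5 kHz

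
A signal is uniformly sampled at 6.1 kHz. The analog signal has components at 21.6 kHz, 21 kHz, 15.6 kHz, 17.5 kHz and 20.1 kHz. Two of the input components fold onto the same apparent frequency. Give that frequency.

fs/2 = 3.05 kHz.
21.6 kHz mod fs = 3.3 kHz.
3.3 kHz > fs/2 = 3.05 kHz, folds to fs − 3.3 kHz = 2.8 kHz.
21 kHz mod fs = 2.7 kHz.
2.7 kHz ≤ fs/2 = 3.05 kHz, appears at 2.7 kHz.
15.6 kHz mod fs = 3.4 kHz.
3.4 kHz > fs/2 = 3.05 kHz, folds to fs − 3.4 kHz = 2.7 kHz.
17.5 kHz mod fs = 5.3 kHz.
5.3 kHz > fs/2 = 3.05 kHz, folds to fs − 5.3 kHz = 0.8 kHz.
20.1 kHz mod fs = 1.8 kHz.
1.8 kHz ≤ fs/2 = 3.05 kHz, appears at 1.8 kHz.
15.6 kHz and 21 kHz both map to 2.7 kHz.

2.7 kHz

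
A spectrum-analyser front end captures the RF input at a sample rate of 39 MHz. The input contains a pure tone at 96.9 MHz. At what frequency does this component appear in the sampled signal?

18.9 MHz

96.9 MHz mod fs = 18.9 MHz.
18.9 MHz ≤ fs/2 = 19.5 MHz, appears at 18.9 MHz.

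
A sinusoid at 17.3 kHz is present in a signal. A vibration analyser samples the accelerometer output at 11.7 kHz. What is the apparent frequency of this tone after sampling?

5.6 kHz

17.3 kHz mod fs = 5.6 kHz.
5.6 kHz ≤ fs/2 = 5.85 kHz, appears at 5.6 kHz.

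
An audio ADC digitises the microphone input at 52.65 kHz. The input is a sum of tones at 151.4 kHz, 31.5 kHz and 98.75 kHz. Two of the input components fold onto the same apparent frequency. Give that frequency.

6.55 kHz

fs/2 = 26.325 kHz.
151.4 kHz mod fs = 46.1 kHz.
46.1 kHz > fs/2 = 26.325 kHz, folds to fs − 46.1 kHz = 6.55 kHz.
31.5 kHz > fs/2 = 26.325 kHz, folds to fs − 31.5 kHz = 21.15 kHz.
98.75 kHz mod fs = 46.1 kHz.
46.1 kHz > fs/2 = 26.325 kHz, folds to fs − 46.1 kHz = 6.55 kHz.
98.75 kHz and 151.4 kHz both map to 6.55 kHz.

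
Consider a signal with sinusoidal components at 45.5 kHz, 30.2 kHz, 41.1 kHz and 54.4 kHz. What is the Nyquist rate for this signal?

Highest-frequency component: 54.4 kHz.
Nyquist rate = 2 × 54.4 kHz = 108.8 kHz.

108.8 kHz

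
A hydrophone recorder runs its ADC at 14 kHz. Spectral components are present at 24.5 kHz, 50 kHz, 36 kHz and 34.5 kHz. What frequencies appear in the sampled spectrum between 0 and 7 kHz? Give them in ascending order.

3.5 kHz, 6 kHz, 6.5 kHz

fs/2 = 7 kHz.
24.5 kHz mod fs = 10.5 kHz.
10.5 kHz > fs/2 = 7 kHz, folds to fs − 10.5 kHz = 3.5 kHz.
50 kHz mod fs = 8 kHz.
8 kHz > fs/2 = 7 kHz, folds to fs − 8 kHz = 6 kHz.
36 kHz mod fs = 8 kHz.
8 kHz > fs/2 = 7 kHz, folds to fs − 8 kHz = 6 kHz.
34.5 kHz mod fs = 6.5 kHz.
6.5 kHz ≤ fs/2 = 7 kHz, appears at 6.5 kHz.
Distinct values: {3.5 kHz, 6 kHz, 6.5 kHz}.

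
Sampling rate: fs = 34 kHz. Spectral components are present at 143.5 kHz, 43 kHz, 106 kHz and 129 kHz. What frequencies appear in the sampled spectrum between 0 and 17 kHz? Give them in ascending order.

4 kHz, 7 kHz, 7.5 kHz, 9 kHz

fs/2 = 17 kHz.
143.5 kHz mod fs = 7.5 kHz.
7.5 kHz ≤ fs/2 = 17 kHz, appears at 7.5 kHz.
43 kHz mod fs = 9 kHz.
9 kHz ≤ fs/2 = 17 kHz, appears at 9 kHz.
106 kHz mod fs = 4 kHz.
4 kHz ≤ fs/2 = 17 kHz, appears at 4 kHz.
129 kHz mod fs = 27 kHz.
27 kHz > fs/2 = 17 kHz, folds to fs − 27 kHz = 7 kHz.
Distinct values: {4 kHz, 7 kHz, 7.5 kHz, 9 kHz}.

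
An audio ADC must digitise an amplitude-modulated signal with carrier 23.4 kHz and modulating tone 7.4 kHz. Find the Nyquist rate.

61.6 kHz

AM sidebands sit at fc ± fm = 16 kHz and 30.8 kHz.
Highest-frequency component: 30.8 kHz.
Nyquist rate = 2 × 30.8 kHz = 61.6 kHz.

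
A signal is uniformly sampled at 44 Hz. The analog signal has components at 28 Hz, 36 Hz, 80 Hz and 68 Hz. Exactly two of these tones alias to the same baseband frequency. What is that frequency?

8 Hz

fs/2 = 22 Hz.
28 Hz > fs/2 = 22 Hz, folds to fs − 28 Hz = 16 Hz.
36 Hz > fs/2 = 22 Hz, folds to fs − 36 Hz = 8 Hz.
80 Hz mod fs = 36 Hz.
36 Hz > fs/2 = 22 Hz, folds to fs − 36 Hz = 8 Hz.
68 Hz mod fs = 24 Hz.
24 Hz > fs/2 = 22 Hz, folds to fs − 24 Hz = 20 Hz.
36 Hz and 80 Hz both map to 8 Hz.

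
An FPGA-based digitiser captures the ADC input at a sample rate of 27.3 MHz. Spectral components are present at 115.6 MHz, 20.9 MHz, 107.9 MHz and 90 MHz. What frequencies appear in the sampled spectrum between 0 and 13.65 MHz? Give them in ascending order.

1.3 MHz, 6.4 MHz, 8.1 MHz

fs/2 = 13.65 MHz.
115.6 MHz mod fs = 6.4 MHz.
6.4 MHz ≤ fs/2 = 13.65 MHz, appears at 6.4 MHz.
20.9 MHz > fs/2 = 13.65 MHz, folds to fs − 20.9 MHz = 6.4 MHz.
107.9 MHz mod fs = 26 MHz.
26 MHz > fs/2 = 13.65 MHz, folds to fs − 26 MHz = 1.3 MHz.
90 MHz mod fs = 8.1 MHz.
8.1 MHz ≤ fs/2 = 13.65 MHz, appears at 8.1 MHz.
Distinct values: {1.3 MHz, 6.4 MHz, 8.1 MHz}.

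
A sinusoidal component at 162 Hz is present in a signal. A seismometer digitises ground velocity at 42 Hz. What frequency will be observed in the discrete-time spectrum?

6 Hz

162 Hz mod fs = 36 Hz.
36 Hz > fs/2 = 21 Hz, folds to fs − 36 Hz = 6 Hz.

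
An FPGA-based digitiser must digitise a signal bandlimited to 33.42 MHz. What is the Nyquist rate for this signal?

66.84 MHz

Nyquist rate = 2 × 33.42 MHz = 66.84 MHz.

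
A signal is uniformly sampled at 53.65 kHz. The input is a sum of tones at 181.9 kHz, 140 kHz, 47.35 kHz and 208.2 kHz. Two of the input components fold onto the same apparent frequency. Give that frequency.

20.95 kHz

fs/2 = 26.825 kHz.
181.9 kHz mod fs = 20.95 kHz.
20.95 kHz ≤ fs/2 = 26.825 kHz, appears at 20.95 kHz.
140 kHz mod fs = 32.7 kHz.
32.7 kHz > fs/2 = 26.825 kHz, folds to fs − 32.7 kHz = 20.95 kHz.
47.35 kHz > fs/2 = 26.825 kHz, folds to fs − 47.35 kHz = 6.3 kHz.
208.2 kHz mod fs = 47.25 kHz.
47.25 kHz > fs/2 = 26.825 kHz, folds to fs − 47.25 kHz = 6.4 kHz.
140 kHz and 181.9 kHz both map to 20.95 kHz.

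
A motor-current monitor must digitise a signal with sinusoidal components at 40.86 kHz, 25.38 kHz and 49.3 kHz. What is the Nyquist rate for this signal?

98.6 kHz

Highest-frequency component: 49.3 kHz.
Nyquist rate = 2 × 49.3 kHz = 98.6 kHz.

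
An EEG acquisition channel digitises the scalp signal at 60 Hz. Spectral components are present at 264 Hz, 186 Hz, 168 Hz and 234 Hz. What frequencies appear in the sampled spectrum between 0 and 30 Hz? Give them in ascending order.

fs/2 = 30 Hz.
264 Hz mod fs = 24 Hz.
24 Hz ≤ fs/2 = 30 Hz, appears at 24 Hz.
186 Hz mod fs = 6 Hz.
6 Hz ≤ fs/2 = 30 Hz, appears at 6 Hz.
168 Hz mod fs = 48 Hz.
48 Hz > fs/2 = 30 Hz, folds to fs − 48 Hz = 12 Hz.
234 Hz mod fs = 54 Hz.
54 Hz > fs/2 = 30 Hz, folds to fs − 54 Hz = 6 Hz.
Distinct values: {6 Hz, 12 Hz, 24 Hz}.

6 Hz, 12 Hz, 24 Hz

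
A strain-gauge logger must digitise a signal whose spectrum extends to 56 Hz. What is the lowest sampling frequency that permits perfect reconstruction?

112 Hz

Nyquist rate = 2 × 56 Hz = 112 Hz.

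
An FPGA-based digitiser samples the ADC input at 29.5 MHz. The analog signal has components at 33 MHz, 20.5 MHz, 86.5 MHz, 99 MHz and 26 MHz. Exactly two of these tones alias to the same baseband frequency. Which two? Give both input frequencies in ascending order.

26 MHz, 33 MHz

fs/2 = 14.75 MHz.
33 MHz mod fs = 3.5 MHz.
3.5 MHz ≤ fs/2 = 14.75 MHz, appears at 3.5 MHz.
20.5 MHz > fs/2 = 14.75 MHz, folds to fs − 20.5 MHz = 9 MHz.
86.5 MHz mod fs = 27.5 MHz.
27.5 MHz > fs/2 = 14.75 MHz, folds to fs − 27.5 MHz = 2 MHz.
99 MHz mod fs = 10.5 MHz.
10.5 MHz ≤ fs/2 = 14.75 MHz, appears at 10.5 MHz.
26 MHz > fs/2 = 14.75 MHz, folds to fs − 26 MHz = 3.5 MHz.
26 MHz and 33 MHz both map to 3.5 MHz.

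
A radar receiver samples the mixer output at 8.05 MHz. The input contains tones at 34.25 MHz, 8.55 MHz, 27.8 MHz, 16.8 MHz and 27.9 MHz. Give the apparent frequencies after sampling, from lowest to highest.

fs/2 = 4.025 MHz.
34.25 MHz mod fs = 2.05 MHz.
2.05 MHz ≤ fs/2 = 4.025 MHz, appears at 2.05 MHz.
8.55 MHz mod fs = 0.5 MHz.
0.5 MHz ≤ fs/2 = 4.025 MHz, appears at 0.5 MHz.
27.8 MHz mod fs = 3.65 MHz.
3.65 MHz ≤ fs/2 = 4.025 MHz, appears at 3.65 MHz.
16.8 MHz mod fs = 0.7 MHz.
0.7 MHz ≤ fs/2 = 4.025 MHz, appears at 0.7 MHz.
27.9 MHz mod fs = 3.75 MHz.
3.75 MHz ≤ fs/2 = 4.025 MHz, appears at 3.75 MHz.
Distinct values: {0.5 MHz, 0.7 MHz, 2.05 MHz, 3.65 MHz, 3.75 MHz}.

0.5 MHz, 0.7 MHz, 2.05 MHz, 3.65 MHz, 3.75 MHz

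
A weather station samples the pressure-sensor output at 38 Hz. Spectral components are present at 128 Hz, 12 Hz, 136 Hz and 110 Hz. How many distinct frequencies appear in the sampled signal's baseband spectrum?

4

fs/2 = 19 Hz.
128 Hz mod fs = 14 Hz.
14 Hz ≤ fs/2 = 19 Hz, appears at 14 Hz.
12 Hz ≤ fs/2 = 19 Hz, passes unchanged.
136 Hz mod fs = 22 Hz.
22 Hz > fs/2 = 19 Hz, folds to fs − 22 Hz = 16 Hz.
110 Hz mod fs = 34 Hz.
34 Hz > fs/2 = 19 Hz, folds to fs − 34 Hz = 4 Hz.
Distinct values: {4 Hz, 12 Hz, 14 Hz, 16 Hz} → 4.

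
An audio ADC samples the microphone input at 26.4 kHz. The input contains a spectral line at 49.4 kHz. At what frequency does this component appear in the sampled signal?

49.4 kHz mod fs = 23 kHz.
23 kHz > fs/2 = 13.2 kHz, folds to fs − 23 kHz = 3.4 kHz.

3.4 kHz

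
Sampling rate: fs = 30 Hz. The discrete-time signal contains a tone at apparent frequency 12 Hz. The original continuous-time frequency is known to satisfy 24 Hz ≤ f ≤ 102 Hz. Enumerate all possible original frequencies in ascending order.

42 Hz, 48 Hz, 72 Hz, 78 Hz, 102 Hz

Frequencies that alias to 12 Hz are k·fs ± 12 Hz for integer k ≥ 0.
k=0: 12 Hz.
k=1: 18 Hz, 42 Hz.
k=2: 48 Hz, 72 Hz.
k=3: 78 Hz, 102 Hz.
k=4: 108 Hz, 132 Hz.
Within [24 Hz, 102 Hz]: 42 Hz, 48 Hz, 72 Hz, 78 Hz, 102 Hz.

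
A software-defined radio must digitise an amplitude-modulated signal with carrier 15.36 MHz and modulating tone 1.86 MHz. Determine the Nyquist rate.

34.44 MHz

AM sidebands sit at fc ± fm = 13.5 MHz and 17.22 MHz.
Highest-frequency component: 17.22 MHz.
Nyquist rate = 2 × 17.22 MHz = 34.44 MHz.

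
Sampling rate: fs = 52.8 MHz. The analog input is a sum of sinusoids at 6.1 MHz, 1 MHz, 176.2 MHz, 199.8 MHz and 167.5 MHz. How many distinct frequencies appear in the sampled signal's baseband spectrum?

fs/2 = 26.4 MHz.
6.1 MHz ≤ fs/2 = 26.4 MHz, passes unchanged.
1 MHz ≤ fs/2 = 26.4 MHz, passes unchanged.
176.2 MHz mod fs = 17.8 MHz.
17.8 MHz ≤ fs/2 = 26.4 MHz, appears at 17.8 MHz.
199.8 MHz mod fs = 41.4 MHz.
41.4 MHz > fs/2 = 26.4 MHz, folds to fs − 41.4 MHz = 11.4 MHz.
167.5 MHz mod fs = 9.1 MHz.
9.1 MHz ≤ fs/2 = 26.4 MHz, appears at 9.1 MHz.
Distinct values: {1 MHz, 6.1 MHz, 9.1 MHz, 11.4 MHz, 17.8 MHz} → 5.

5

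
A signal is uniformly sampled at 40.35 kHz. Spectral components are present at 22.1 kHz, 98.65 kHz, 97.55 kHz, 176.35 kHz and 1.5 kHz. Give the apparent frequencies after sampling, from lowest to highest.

1.5 kHz, 14.95 kHz, 16.85 kHz, 17.95 kHz, 18.25 kHz

fs/2 = 20.175 kHz.
22.1 kHz > fs/2 = 20.175 kHz, folds to fs − 22.1 kHz = 18.25 kHz.
98.65 kHz mod fs = 17.95 kHz.
17.95 kHz ≤ fs/2 = 20.175 kHz, appears at 17.95 kHz.
97.55 kHz mod fs = 16.85 kHz.
16.85 kHz ≤ fs/2 = 20.175 kHz, appears at 16.85 kHz.
176.35 kHz mod fs = 14.95 kHz.
14.95 kHz ≤ fs/2 = 20.175 kHz, appears at 14.95 kHz.
1.5 kHz ≤ fs/2 = 20.175 kHz, passes unchanged.
Distinct values: {1.5 kHz, 14.95 kHz, 16.85 kHz, 17.95 kHz, 18.25 kHz}.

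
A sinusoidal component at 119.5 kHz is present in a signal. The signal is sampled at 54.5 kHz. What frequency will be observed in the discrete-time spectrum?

119.5 kHz mod fs = 10.5 kHz.
10.5 kHz ≤ fs/2 = 27.25 kHz, appears at 10.5 kHz.

10.5 kHz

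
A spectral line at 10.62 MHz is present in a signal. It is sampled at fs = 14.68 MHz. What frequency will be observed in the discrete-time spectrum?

10.62 MHz > fs/2 = 7.34 MHz, folds to fs − 10.62 MHz = 4.06 MHz.

4.06 MHz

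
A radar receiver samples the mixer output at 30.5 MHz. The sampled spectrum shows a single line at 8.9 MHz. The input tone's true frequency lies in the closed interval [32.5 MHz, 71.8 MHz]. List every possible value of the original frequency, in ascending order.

Frequencies that alias to 8.9 MHz are k·fs ± 8.9 MHz for integer k ≥ 0.
k=0: 8.9 MHz.
k=1: 21.6 MHz, 39.4 MHz.
k=2: 52.1 MHz, 69.9 MHz.
k=3: 82.6 MHz, 100.4 MHz.
Within [32.5 MHz, 71.8 MHz]: 39.4 MHz, 52.1 MHz, 69.9 MHz.

39.4 MHz, 52.1 MHz, 69.9 MHz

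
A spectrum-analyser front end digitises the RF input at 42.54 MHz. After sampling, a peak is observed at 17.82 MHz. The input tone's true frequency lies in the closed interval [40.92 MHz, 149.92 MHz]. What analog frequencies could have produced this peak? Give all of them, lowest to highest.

Frequencies that alias to 17.82 MHz are k·fs ± 17.82 MHz for integer k ≥ 0.
k=0: 17.82 MHz.
k=1: 24.72 MHz, 60.36 MHz.
k=2: 67.26 MHz, 102.9 MHz.
k=3: 109.8 MHz, 145.44 MHz.
k=4: 152.34 MHz, 187.98 MHz.
Within [40.92 MHz, 149.92 MHz]: 60.36 MHz, 67.26 MHz, 102.9 MHz, 109.8 MHz, 145.44 MHz.

60.36 MHz, 67.26 MHz, 102.9 MHz, 109.8 MHz, 145.44 MHz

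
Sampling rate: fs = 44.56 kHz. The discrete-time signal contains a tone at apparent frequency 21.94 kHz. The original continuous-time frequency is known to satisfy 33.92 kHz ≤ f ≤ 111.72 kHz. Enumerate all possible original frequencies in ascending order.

66.5 kHz, 67.18 kHz, 111.06 kHz

Frequencies that alias to 21.94 kHz are k·fs ± 21.94 kHz for integer k ≥ 0.
k=0: 21.94 kHz.
k=1: 22.62 kHz, 66.5 kHz.
k=2: 67.18 kHz, 111.06 kHz.
k=3: 111.74 kHz, 155.62 kHz.
Within [33.92 kHz, 111.72 kHz]: 66.5 kHz, 67.18 kHz, 111.06 kHz.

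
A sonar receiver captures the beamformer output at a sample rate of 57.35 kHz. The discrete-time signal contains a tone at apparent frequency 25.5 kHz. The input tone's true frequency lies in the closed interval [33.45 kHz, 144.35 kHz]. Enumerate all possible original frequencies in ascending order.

82.85 kHz, 89.2 kHz, 140.2 kHz

Frequencies that alias to 25.5 kHz are k·fs ± 25.5 kHz for integer k ≥ 0.
k=0: 25.5 kHz.
k=1: 31.85 kHz, 82.85 kHz.
k=2: 89.2 kHz, 140.2 kHz.
k=3: 146.55 kHz, 197.55 kHz.
Within [33.45 kHz, 144.35 kHz]: 82.85 kHz, 89.2 kHz, 140.2 kHz.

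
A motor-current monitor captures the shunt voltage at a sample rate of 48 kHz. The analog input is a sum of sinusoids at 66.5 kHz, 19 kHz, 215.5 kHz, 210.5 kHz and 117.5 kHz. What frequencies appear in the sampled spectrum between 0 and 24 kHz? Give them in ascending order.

18.5 kHz, 19 kHz, 21.5 kHz, 23.5 kHz

fs/2 = 24 kHz.
66.5 kHz mod fs = 18.5 kHz.
18.5 kHz ≤ fs/2 = 24 kHz, appears at 18.5 kHz.
19 kHz ≤ fs/2 = 24 kHz, passes unchanged.
215.5 kHz mod fs = 23.5 kHz.
23.5 kHz ≤ fs/2 = 24 kHz, appears at 23.5 kHz.
210.5 kHz mod fs = 18.5 kHz.
18.5 kHz ≤ fs/2 = 24 kHz, appears at 18.5 kHz.
117.5 kHz mod fs = 21.5 kHz.
21.5 kHz ≤ fs/2 = 24 kHz, appears at 21.5 kHz.
Distinct values: {18.5 kHz, 19 kHz, 21.5 kHz, 23.5 kHz}.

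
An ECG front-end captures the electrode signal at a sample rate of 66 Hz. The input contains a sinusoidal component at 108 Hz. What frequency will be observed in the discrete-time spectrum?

108 Hz mod fs = 42 Hz.
42 Hz > fs/2 = 33 Hz, folds to fs − 42 Hz = 24 Hz.

24 Hz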